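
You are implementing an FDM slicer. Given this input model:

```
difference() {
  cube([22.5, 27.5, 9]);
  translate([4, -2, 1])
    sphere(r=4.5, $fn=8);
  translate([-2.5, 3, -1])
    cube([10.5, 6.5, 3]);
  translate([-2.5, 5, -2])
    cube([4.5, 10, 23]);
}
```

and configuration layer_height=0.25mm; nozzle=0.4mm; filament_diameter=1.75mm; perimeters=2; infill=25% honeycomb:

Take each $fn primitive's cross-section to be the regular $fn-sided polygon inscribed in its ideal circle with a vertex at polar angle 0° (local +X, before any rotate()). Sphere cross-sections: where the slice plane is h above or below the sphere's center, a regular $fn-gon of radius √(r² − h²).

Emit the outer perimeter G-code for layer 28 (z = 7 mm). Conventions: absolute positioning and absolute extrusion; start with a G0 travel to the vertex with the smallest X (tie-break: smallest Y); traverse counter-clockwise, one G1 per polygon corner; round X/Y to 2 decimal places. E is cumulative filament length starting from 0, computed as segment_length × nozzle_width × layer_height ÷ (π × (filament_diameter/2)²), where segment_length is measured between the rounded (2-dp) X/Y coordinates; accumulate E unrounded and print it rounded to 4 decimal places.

G0 X0.00 Y0.00 Z7.00
G1 X22.50 Y0.00 E0.9354
G1 X22.50 Y27.50 E2.0788
G1 X0.00 Y27.50 E3.0142
G1 X0.00 Y15.00 E3.5339
G1 X2.00 Y15.00 E3.6170
G1 X2.00 Y5.00 E4.0328
G1 X0.00 Y5.00 E4.1159
G1 X0.00 Y0.00 E4.3238

At z = 7 mm: the cube (footprint 22.5×27.5) is included at this height; the sphere at (4, -2) does not reach this height (|z−center|=6.000 > r=4.5); the cube at (-2.5, 3) is not intersected at this z (z outside [-1, 2]); the cube at (-2.5, 5) (footprint 4.5×10) is included at this height; Subtracting the remaining from the first: starting from the 22.5×27.5 cube, the 4.5×10 cube at (-2.5, 5) partially overlaps it — only the 20.00 mm² overlap (of its 45.00 mm²) is removed, clipping the outline — 1 connected region. The outline is a single polygon with 8 vertices. Extrusion per mm of travel: 0.4 × 0.25 / (π × 0.875²) = 0.041575. Accumulating E over each segment gives final E = 4.3238.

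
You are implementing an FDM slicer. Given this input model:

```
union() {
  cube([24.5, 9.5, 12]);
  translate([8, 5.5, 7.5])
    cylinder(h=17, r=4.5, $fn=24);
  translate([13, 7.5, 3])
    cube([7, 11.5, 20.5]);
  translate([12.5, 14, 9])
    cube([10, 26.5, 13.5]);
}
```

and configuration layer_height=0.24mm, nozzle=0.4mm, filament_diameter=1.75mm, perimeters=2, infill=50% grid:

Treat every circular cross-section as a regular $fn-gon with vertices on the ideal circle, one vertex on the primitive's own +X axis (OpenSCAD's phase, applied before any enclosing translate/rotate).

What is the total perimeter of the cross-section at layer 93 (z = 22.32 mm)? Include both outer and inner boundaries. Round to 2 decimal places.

114.19 mm

At z = 22.32 mm: the cube does not reach this height (z outside [0, 12]); the r=4.5 cylinder at (8, 5.5) gives a regular 24-gon of circumradius 4.5 (constant along its height) (perimeter = 2·24·4.500·sin(180°/24) = 28.19 mm); the cube at (13, 7.5) is present — its section is the full 7×11.5 rectangle (perimeter 37.00 mm); the 10×26.5 cube at (12.5, 14) contributes its full rectangle (perimeter 73.00 mm); Merging all regions: the regions partially overlap (shared area 35.00 mm²), so the edge portions inside another operand are dropped and the merged outline is re-measured after clipping — boundary = 114.19 mm. Overall, the cross-section has 2 separate islands. Total boundary length (outer) = 114.19 mm.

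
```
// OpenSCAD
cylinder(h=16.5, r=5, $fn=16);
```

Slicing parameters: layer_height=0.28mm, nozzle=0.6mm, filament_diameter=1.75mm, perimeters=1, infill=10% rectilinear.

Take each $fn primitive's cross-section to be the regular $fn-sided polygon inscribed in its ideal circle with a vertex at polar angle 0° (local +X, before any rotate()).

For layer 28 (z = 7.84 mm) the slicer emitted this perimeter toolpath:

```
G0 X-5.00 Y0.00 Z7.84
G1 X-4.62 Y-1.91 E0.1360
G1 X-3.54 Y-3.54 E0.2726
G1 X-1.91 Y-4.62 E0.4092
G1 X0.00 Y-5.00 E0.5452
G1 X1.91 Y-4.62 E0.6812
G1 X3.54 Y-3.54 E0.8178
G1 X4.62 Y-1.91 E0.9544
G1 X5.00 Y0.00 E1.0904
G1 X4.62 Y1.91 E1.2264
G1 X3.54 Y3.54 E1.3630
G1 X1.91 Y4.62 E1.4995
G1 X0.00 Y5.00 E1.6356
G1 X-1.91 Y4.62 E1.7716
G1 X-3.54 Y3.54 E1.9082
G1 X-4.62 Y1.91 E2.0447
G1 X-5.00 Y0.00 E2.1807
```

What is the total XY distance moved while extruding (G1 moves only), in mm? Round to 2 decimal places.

31.22 mm

Sum the Euclidean lengths of each G1 segment: total = 31.22 mm.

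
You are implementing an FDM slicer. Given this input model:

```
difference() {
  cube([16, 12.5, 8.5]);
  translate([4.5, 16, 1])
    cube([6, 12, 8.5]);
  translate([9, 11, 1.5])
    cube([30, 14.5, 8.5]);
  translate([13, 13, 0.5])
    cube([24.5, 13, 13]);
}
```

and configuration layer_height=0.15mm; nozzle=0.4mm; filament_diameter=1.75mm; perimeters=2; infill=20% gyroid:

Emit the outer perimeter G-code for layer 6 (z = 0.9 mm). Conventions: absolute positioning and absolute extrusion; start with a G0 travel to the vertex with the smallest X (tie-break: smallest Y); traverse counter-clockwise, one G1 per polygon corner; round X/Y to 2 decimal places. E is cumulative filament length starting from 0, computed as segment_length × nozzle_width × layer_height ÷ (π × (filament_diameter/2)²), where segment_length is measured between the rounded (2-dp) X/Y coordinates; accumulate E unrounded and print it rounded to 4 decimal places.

G0 X0.00 Y0.00 Z0.90
G1 X16.00 Y0.00 E0.3991
G1 X16.00 Y12.50 E0.7109
G1 X0.00 Y12.50 E1.1101
G1 X0.00 Y0.00 E1.4219

At z = 0.9 mm: the cube (footprint 16×12.5) is included at this height; the cube at (4.5, 16) does not reach this height (z outside [1, 9.5]); the cube at (9, 11) is absent (z outside [1.5, 10]); the cube at (13, 13) is present — its section is the full 24.5×13 rectangle; After the difference (first − rest): starting from the 16×12.5 cube, the 24.5×13 cube at (13, 13) misses the remaining region (no effect) — 1 connected region. The outline is a single polygon with 4 vertices. Extrusion per mm of travel: 0.4 × 0.15 / (π × 0.875²) = 0.024945. Accumulating E over each segment gives final E = 1.4219.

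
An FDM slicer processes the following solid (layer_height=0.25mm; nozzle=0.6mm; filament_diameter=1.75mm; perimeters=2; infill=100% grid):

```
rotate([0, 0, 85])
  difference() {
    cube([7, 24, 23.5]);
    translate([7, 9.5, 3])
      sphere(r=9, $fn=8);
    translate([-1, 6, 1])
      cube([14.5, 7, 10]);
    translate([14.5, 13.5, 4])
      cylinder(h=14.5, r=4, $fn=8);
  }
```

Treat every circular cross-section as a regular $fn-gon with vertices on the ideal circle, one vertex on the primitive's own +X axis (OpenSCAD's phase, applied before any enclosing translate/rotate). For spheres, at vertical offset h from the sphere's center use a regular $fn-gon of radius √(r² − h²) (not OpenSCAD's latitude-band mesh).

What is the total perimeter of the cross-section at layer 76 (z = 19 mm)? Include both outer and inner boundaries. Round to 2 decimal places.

62.00 mm

At z = 19 mm: the cube (footprint 7×24) is included at this height (perimeter 62.00 mm); the sphere at (7, 9.5) is not intersected at this z (|z−center|=16.000 > r=9); the cube at (-1, 6) is absent (z outside [1, 11]); the cylinder at (14.5, 13.5) is absent (z outside [4, 18.5]); Subtracting the remaining from the first: none of the subtracted shapes is present at this height, so the 7×24 cube is unchanged — boundary = 62.00 mm; (rotated 85° about Z; rotation is an isometry so areas/perimeters/island counts are preserved). Overall, the cross-section is a single solid region. Total boundary length (outer) = 62.00 mm.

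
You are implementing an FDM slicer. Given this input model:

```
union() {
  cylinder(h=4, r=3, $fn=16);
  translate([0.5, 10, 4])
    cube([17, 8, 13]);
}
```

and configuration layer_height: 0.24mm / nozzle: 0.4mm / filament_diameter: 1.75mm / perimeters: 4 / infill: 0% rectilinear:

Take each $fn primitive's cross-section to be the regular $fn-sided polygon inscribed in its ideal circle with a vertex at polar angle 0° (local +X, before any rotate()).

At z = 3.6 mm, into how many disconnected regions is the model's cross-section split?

1

At z = 3.6 mm: the r=3 cylinder gives a regular 16-gon of circumradius 3 (constant along its height); the cube at (0.5, 10) is not intersected at this z (z outside [4, 17]); Combining (union): only the r=3 cylinder is present, so the union is just that shape — 1 connected region. The result has 1 disconnected region.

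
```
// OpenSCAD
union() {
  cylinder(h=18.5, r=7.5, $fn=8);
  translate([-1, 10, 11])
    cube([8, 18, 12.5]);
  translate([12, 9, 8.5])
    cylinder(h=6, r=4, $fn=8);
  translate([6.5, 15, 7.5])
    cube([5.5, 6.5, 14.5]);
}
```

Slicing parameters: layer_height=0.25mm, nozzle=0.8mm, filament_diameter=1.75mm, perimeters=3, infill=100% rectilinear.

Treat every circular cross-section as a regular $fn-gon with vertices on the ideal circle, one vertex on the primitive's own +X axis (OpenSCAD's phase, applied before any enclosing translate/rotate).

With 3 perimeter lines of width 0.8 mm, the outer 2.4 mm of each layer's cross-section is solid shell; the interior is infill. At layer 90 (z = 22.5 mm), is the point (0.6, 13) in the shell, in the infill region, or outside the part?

At z = 22.5 mm: the cylinder is not intersected at this z (z outside [0, 18.5]); the cube at (-1, 10) is present — its section is the full 8×18 rectangle; the cylinder at (12, 9) is absent (z outside [8.5, 14.5]); the cube at (6.5, 15) does not reach this height (z outside [7.5, 22]); Merging all regions: only the 8×18 cube at (-1, 10) is present, so the union is just that shape — 1 connected region. Overall, the cross-section is a single solid region. The nearest boundary edge runs (-1.00, 28.00)→(-1.00, 10.00); distance from the point to it = 1.60 mm. The point is inside the cross-section, 1.60 mm from the nearest boundary — within the 2.4 mm shell band (3 × 0.8).

shell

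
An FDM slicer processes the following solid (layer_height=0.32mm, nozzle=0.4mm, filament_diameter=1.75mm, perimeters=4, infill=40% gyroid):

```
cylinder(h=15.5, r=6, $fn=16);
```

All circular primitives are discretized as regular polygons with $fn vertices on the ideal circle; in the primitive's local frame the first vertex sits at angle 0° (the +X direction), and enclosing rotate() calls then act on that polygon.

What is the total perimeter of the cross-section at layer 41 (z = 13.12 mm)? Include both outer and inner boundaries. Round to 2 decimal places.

37.46 mm

At z = 13.12 mm: the r=6 cylinder contributes a regular 16-gon of circumradius 6 (perimeter = 2·16·6.000·sin(180°/16) = 37.46 mm). Overall, the cross-section is a single solid region. Total boundary length (outer) = 37.46 mm.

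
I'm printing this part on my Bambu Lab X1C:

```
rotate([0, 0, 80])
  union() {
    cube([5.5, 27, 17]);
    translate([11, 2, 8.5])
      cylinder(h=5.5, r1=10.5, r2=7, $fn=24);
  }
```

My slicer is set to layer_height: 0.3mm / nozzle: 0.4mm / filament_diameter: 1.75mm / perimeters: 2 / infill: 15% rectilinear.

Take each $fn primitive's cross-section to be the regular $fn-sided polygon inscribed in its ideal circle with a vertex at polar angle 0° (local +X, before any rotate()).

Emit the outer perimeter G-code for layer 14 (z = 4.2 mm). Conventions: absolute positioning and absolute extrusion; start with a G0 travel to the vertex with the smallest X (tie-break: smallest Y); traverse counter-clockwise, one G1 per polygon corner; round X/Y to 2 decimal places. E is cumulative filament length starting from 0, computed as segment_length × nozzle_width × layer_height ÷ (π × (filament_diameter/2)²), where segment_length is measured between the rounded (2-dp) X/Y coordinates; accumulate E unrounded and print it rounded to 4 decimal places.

G0 X-26.59 Y4.69 Z4.20
G1 X0.00 Y0.00 E1.3471
G1 X0.96 Y5.42 E1.6217
G1 X-25.63 Y10.10 E2.9686
G1 X-26.59 Y4.69 E3.2428

At z = 4.2 mm: the cube (footprint 5.5×27) is included at this height; the cone at (11, 2) is absent (z outside [8.5, 14]); Merging all regions: only the 5.5×27 cube is present, so the union is just that shape — 1 connected region; (rotated 80° about Z; rotation is an isometry so areas/perimeters/island counts are preserved). The outline is a single polygon with 4 vertices. Extrusion per mm of travel: 0.4 × 0.3 / (π × 0.875²) = 0.049890. Accumulating E over each segment gives final E = 3.2428.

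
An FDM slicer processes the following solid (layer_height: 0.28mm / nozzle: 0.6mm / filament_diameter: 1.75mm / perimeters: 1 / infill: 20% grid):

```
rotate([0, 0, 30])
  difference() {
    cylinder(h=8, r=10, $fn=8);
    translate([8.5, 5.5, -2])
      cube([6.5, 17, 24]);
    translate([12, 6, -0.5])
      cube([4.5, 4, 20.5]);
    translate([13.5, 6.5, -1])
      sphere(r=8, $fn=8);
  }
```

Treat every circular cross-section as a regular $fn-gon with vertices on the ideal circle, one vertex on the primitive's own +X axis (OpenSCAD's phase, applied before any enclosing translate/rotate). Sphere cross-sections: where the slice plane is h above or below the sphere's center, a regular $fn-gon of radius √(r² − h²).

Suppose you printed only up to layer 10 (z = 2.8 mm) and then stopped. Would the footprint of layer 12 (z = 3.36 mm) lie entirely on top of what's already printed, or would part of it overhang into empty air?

Compare the two slices. At z = 2.8: the cylinder: section is a regular 8-gon, circumradius r=10 (area = (8/2)·10.000²·sin(360°/8) = 282.84 mm²); the cube at (8.5, 5.5) (footprint 6.5×17) is included at this height (area 110.50 mm²); the cube at (12, 6) (footprint 4.5×4) is included at this height (area 18.00 mm²); the r=8 sphere at (13.5, 6.5) slices to a regular 8-gon of circumradius 7.040 (√(r²−h²) with h=3.8 from center) (area = (8/2)·7.040²·sin(360°/8) = 140.18 mm²); Taking the first minus the rest: starting from the r=10 cylinder (282.84 mm²), the 6.5×17 cube at (8.5, 5.5) misses the remaining region (no effect); the 4.5×4 cube at (12, 6) misses the remaining region (no effect); the r=8 sphere at (13.5, 6.5) partially overlaps it — only the 4.77 mm² overlap (of its 140.18 mm²) is removed, clipping the outline — area = 278.07 mm²; (rotated 30° about Z; rotation is an isometry so areas/perimeters/island counts are preserved). At z = 3.36: the r=10 cylinder gives a regular 8-gon of circumradius 10 (constant along its height) (area = (8/2)·10.000²·sin(360°/8) = 282.84 mm²); the cube at (8.5, 5.5) is present — its section is the full 6.5×17 rectangle (area 110.50 mm²); the cube at (12, 6) (footprint 4.5×4) is included at this height (area 18.00 mm²); the r=8 sphere at (13.5, 6.5) slices to a regular 8-gon of circumradius 6.707 (√(r²−h²) with h=4.36 from center) (area = (8/2)·6.707²·sin(360°/8) = 127.25 mm²); After the difference (first − rest): starting from the r=10 cylinder (282.84 mm²), the 6.5×17 cube at (8.5, 5.5) misses the remaining region (no effect); the 4.5×4 cube at (12, 6) misses the remaining region (no effect); the r=8 sphere at (13.5, 6.5) partially overlaps it — only the 2.67 mm² overlap (of its 127.25 mm²) is removed, clipping the outline — area = 280.17 mm²; (rotated 30° about Z; rotation is an isometry so areas/perimeters/island counts are preserved). Checking containment: at z = 3.36 the cross-section extends beyond the z = 2.8 cross-section by about 2.10 mm².

part overhangs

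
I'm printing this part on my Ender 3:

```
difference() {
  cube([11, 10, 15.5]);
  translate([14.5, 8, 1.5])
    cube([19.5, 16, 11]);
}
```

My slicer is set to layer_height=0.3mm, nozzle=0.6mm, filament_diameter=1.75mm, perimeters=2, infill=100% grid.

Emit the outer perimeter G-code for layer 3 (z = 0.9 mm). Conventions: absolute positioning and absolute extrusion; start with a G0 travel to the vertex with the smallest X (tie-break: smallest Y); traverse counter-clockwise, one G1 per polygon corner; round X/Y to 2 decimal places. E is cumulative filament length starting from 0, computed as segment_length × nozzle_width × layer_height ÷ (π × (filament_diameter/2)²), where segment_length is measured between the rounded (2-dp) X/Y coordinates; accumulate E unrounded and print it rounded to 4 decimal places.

G0 X0.00 Y0.00 Z0.90
G1 X11.00 Y0.00 E0.8232
G1 X11.00 Y10.00 E1.5715
G1 X0.00 Y10.00 E2.3947
G1 X0.00 Y0.00 E3.1431

At z = 0.9 mm: the 11×10 cube contributes its full rectangle; the cube at (14.5, 8) is not intersected at this z (z outside [1.5, 12.5]); Subtracting the remaining from the first: none of the subtracted shapes is present at this height, so the 11×10 cube is unchanged — 1 connected region. The outline is a single polygon with 4 vertices. Extrusion per mm of travel: 0.6 × 0.3 / (π × 0.875²) = 0.074835. Accumulating E over each segment gives final E = 3.1431.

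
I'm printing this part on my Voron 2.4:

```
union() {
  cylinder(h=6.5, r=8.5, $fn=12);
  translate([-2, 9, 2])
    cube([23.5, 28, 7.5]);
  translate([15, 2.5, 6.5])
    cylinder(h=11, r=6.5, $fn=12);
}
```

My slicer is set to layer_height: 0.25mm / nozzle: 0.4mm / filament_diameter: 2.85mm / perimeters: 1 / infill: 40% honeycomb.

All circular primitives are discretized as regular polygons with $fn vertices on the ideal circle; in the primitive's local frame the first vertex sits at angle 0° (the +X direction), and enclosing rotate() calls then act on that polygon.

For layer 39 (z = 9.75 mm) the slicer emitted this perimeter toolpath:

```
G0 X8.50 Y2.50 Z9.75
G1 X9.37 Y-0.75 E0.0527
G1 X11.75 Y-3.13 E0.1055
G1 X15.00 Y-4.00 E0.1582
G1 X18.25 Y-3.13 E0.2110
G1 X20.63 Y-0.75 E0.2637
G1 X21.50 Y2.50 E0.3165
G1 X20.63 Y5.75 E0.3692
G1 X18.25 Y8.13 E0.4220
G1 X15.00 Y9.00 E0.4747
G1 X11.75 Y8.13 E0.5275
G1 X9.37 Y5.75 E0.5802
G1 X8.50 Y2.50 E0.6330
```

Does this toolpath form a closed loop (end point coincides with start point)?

yes

Start point (G0): (8.50, 2.50). End point (last G1): the path returns to the start — closed.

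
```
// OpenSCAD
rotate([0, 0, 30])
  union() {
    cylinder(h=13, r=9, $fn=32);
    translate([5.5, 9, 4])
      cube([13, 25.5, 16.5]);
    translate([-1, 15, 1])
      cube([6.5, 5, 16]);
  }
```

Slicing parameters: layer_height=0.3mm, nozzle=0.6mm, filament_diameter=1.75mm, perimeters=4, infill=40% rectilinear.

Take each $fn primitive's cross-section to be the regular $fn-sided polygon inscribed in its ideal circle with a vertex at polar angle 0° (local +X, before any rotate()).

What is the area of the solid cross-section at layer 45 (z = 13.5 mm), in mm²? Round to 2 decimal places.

At z = 13.5 mm: the cylinder is absent (z outside [0, 13]); the cube at (5.5, 9) (footprint 13×25.5) is included at this height (area 331.50 mm²); the cube at (-1, 15) (footprint 6.5×5) is included at this height (area 32.50 mm²); Taking the union: the 2 present regions share edge segments without overlapping in area, so areas simply add but the touching pieces fuse into one outline (the shared edge portions become interior and drop out of the boundary) — area = 364.00 mm²; (whole slice rotated 30° about Z — lengths, areas and connectivity unchanged). Overall, the cross-section is a single solid region. Net area = 364.00 mm².

364.00 mm²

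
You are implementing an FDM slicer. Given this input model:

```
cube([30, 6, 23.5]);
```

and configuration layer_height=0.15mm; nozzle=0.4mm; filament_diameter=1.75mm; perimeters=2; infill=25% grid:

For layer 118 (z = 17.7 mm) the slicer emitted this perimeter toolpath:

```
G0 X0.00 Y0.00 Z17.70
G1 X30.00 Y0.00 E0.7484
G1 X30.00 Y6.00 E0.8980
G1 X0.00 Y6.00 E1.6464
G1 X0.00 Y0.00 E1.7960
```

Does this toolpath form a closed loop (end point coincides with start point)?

yes

Start point (G0): (0.00, 0.00). End point (last G1): the path returns to the start — closed.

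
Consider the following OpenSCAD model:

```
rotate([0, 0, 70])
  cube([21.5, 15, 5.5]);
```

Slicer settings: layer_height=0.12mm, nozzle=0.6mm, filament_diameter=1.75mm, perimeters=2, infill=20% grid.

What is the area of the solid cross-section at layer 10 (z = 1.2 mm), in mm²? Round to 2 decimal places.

322.50 mm²

At z = 1.2 mm: the cube (footprint 21.5×15) is included at this height (area 322.50 mm²); (whole slice rotated 70° about Z — lengths, areas and connectivity unchanged). Overall, the cross-section is a single solid region. Net area = 322.50 mm².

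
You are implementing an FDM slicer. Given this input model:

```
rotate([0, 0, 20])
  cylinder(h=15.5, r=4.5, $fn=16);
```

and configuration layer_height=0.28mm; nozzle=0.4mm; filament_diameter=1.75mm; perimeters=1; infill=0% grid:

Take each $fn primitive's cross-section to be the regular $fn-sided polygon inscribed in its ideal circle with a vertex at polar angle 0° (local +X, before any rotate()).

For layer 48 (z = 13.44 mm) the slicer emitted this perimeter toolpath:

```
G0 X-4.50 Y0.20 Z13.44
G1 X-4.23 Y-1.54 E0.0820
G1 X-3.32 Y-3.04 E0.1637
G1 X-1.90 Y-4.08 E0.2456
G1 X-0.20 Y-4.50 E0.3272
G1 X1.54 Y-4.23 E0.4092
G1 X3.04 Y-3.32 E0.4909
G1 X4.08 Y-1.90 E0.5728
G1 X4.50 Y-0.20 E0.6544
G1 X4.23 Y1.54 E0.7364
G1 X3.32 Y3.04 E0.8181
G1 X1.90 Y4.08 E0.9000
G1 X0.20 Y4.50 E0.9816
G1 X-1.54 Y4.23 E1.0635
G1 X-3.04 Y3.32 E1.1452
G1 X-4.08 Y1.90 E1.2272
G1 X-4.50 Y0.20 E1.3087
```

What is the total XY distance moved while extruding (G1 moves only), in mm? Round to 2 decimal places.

Sum the Euclidean lengths of each G1 segment: total = 28.11 mm.

28.11 mm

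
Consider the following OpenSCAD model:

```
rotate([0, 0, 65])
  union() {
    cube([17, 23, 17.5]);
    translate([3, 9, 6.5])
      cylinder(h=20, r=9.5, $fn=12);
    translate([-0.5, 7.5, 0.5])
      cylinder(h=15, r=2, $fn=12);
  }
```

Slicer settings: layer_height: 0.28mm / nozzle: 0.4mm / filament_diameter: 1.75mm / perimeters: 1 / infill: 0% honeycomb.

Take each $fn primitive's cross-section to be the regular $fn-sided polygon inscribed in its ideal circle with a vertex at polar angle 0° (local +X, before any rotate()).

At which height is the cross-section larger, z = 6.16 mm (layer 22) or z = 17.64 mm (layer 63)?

Layer 22 (z = 6.16): the cube is present — its section is the full 17×23 rectangle (area 391.00 mm²); the cylinder at (3, 9) does not reach this height (z outside [6.5, 26.5]); the r=2 cylinder at (-0.5, 7.5) contributes a regular 12-gon of circumradius 2 (area = (12/2)·2.000²·sin(360°/12) = 12.00 mm²); Taking the union: the regions partially overlap — summed areas 403.00 mm² minus the doubly-counted overlap 4.07 mm² gives 398.93 mm² — area = 398.93 mm²; (rotated 65° about Z; rotation is an isometry so areas/perimeters/island counts are preserved). So its area = 398.93 mm². Layer 63 (z = 17.64): the cube is not intersected at this z (z outside [0, 17.5]); the cylinder at (3, 9): section is a regular 12-gon, circumradius r=9.5 (area = (12/2)·9.500²·sin(360°/12) = 270.75 mm²); the cylinder at (-0.5, 7.5) is absent (z outside [0.5, 15.5]); Taking the union: only the r=9.5 cylinder at (3, 9) is present, so the union is just that shape — area = 270.75 mm²; (whole slice rotated 65° about Z — lengths, areas and connectivity unchanged). So its area = 270.75 mm². Layer 22 is larger (398.93 vs 270.75 mm²).

layer 22 (z = 6.16 mm)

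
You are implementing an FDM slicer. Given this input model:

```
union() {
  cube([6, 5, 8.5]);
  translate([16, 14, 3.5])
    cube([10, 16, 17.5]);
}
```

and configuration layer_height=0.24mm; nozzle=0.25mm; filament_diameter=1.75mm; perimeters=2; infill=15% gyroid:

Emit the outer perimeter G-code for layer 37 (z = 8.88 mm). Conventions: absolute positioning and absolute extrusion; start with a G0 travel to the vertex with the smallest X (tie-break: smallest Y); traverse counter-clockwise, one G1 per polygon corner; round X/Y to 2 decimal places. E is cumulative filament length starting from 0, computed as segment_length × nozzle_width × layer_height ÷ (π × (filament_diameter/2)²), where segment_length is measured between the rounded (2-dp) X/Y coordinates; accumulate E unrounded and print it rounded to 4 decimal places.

At z = 8.88 mm: the cube is absent (z outside [0, 8.5]); the cube at (16, 14) is present — its section is the full 10×16 rectangle; Taking the union: only the 10×16 cube at (16, 14) is present, so the union is just that shape — 1 connected region. The outline is a single polygon with 4 vertices. Extrusion per mm of travel: 0.25 × 0.24 / (π × 0.875²) = 0.024945. Accumulating E over each segment gives final E = 1.2971.

G0 X16.00 Y14.00 Z8.88
G1 X26.00 Y14.00 E0.2495
G1 X26.00 Y30.00 E0.6486
G1 X16.00 Y30.00 E0.8980
G1 X16.00 Y14.00 E1.2971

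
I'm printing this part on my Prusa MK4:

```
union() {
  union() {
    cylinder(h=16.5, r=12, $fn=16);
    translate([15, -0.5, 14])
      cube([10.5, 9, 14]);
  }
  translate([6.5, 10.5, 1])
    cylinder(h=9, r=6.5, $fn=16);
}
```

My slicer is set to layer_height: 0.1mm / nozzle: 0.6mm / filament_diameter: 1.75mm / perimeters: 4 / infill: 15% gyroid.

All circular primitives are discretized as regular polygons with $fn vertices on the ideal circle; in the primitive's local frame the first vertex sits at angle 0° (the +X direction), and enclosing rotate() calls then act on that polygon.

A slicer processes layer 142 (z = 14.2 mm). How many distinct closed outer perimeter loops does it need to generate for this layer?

At z = 14.2 mm: the r=12 cylinder contributes a regular 16-gon of circumradius 12; the cube at (15, -0.5) (footprint 10.5×9) is included at this height; Merging all regions: the 2 present regions are separate (no shared area or edge), so areas and boundary lengths simply add and each stays a separate island — 2 connected regions; the cylinder at (6.5, 10.5) is absent (z outside [1, 10]); Combining (union): only the result so far is present, so the union is just that shape — 2 connected regions. The result has 2 disconnected regions.

2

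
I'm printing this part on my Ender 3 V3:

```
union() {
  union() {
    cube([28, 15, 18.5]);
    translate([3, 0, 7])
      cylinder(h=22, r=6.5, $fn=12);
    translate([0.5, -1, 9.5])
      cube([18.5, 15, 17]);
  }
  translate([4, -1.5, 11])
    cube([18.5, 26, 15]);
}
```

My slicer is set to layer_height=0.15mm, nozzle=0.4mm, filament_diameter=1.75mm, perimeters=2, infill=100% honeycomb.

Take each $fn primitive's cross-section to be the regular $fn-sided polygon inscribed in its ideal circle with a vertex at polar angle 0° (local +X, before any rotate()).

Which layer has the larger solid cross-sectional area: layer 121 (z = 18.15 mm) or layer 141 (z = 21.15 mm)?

Layer 121 (z = 18.15): the cube (footprint 28×15) is included at this height (area 420.00 mm²); the cylinder at (3, 0): section is a regular 12-gon, circumradius r=6.5 (area = (12/2)·6.500²·sin(360°/12) = 126.75 mm²); the 18.5×15 cube at (0.5, -1) contributes its full rectangle (area 277.50 mm²); Combining (union): the regions partially overlap — summed areas 824.25 mm² minus the doubly-counted overlap 317.85 mm² gives 506.40 mm² — area = 506.40 mm²; the 18.5×26 cube at (4, -1.5) contributes its full rectangle (area 481.00 mm²); Merging all regions: the regions partially overlap — summed areas 987.40 mm² minus the doubly-counted overlap 295.08 mm² gives 692.32 mm² — area = 692.32 mm². So its area = 692.32 mm². Layer 141 (z = 21.15): the cube is absent (z outside [0, 18.5]); the r=6.5 cylinder at (3, 0) contributes a regular 12-gon of circumradius 6.5 (area = (12/2)·6.500²·sin(360°/12) = 126.75 mm²); the cube at (0.5, -1) is present — its section is the full 18.5×15 rectangle (area 277.50 mm²); Combining (union): the regions partially overlap — summed areas 404.25 mm² minus the doubly-counted overlap 55.97 mm² gives 348.28 mm² — area = 348.28 mm²; the 18.5×26 cube at (4, -1.5) contributes its full rectangle (area 481.00 mm²); Combining (union): the regions partially overlap — summed areas 829.28 mm² minus the doubly-counted overlap 227.58 mm² gives 601.70 mm² — area = 601.70 mm². So its area = 601.70 mm². Layer 121 is larger (692.32 vs 601.70 mm²).

layer 121 (z = 18.15 mm)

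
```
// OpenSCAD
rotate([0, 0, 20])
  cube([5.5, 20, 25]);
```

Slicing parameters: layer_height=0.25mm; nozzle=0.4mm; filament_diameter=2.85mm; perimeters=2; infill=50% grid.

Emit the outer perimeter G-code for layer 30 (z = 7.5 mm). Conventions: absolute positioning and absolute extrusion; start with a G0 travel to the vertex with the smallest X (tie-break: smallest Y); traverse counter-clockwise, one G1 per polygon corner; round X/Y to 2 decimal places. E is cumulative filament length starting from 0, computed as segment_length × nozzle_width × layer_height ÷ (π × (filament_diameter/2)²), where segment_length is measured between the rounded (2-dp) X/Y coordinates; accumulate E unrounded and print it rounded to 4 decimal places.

At z = 7.5 mm: the cube is present — its section is the full 5.5×20 rectangle; (rotated 20° about Z; rotation is an isometry so areas/perimeters/island counts are preserved). The outline is a single polygon with 4 vertices. Extrusion per mm of travel: 0.4 × 0.25 / (π × 1.425²) = 0.015675. Accumulating E over each segment gives final E = 0.7994.

G0 X-6.84 Y18.79 Z7.50
G1 X0.00 Y0.00 E0.3135
G1 X5.17 Y1.88 E0.3997
G1 X-1.67 Y20.67 E0.7131
G1 X-6.84 Y18.79 E0.7994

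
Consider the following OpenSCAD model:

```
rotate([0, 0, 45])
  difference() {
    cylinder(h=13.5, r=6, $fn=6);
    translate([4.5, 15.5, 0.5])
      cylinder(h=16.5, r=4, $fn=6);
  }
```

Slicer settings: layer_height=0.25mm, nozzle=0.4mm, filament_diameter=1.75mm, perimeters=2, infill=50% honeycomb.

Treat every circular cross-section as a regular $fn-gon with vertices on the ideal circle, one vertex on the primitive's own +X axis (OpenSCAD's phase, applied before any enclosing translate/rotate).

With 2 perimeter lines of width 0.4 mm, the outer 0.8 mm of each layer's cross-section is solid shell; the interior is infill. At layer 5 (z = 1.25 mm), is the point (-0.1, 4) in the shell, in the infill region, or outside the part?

infill

At z = 1.25 mm: the r=6 cylinder gives a regular 6-gon of circumradius 6 (constant along its height); the r=4 cylinder at (4.5, 15.5) gives a regular 6-gon of circumradius 4 (constant along its height); Taking the first minus the rest: starting from the r=6 cylinder, the r=4 cylinder at (4.5, 15.5) misses the remaining region (no effect) — 1 connected region; (whole slice rotated 45° about Z — lengths, areas and connectivity unchanged). Overall, the cross-section is a single solid region. Undo the 45° rotation: the query point maps to (2.758, 2.899) in the un-rotated model frame. The nearest boundary edge runs (3.00, 5.20)→(6.00, 0.00); distance from the point to it = 1.36 mm. The point is inside the cross-section and 1.36 mm from the nearest boundary — more than the 0.8 mm shell width (2 × 0.4), so it's in the infill interior.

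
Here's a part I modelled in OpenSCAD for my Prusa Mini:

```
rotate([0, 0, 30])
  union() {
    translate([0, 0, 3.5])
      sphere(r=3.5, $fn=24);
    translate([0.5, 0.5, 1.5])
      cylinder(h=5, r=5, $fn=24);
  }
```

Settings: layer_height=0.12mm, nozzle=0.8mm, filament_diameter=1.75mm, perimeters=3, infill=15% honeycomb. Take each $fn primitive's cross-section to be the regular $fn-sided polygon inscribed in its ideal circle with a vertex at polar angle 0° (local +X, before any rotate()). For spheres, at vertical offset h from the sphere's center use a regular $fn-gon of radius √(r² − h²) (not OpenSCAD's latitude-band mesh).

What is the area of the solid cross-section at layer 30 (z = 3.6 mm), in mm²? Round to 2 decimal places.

At z = 3.6 mm: the r=3.5 sphere contributes a regular 24-gon of circumradius √(3.5²−0.1²) = 3.499 (area = (24/2)·3.499²·sin(360°/24) = 38.02 mm²); the r=5 cylinder at (0.5, 0.5) contributes a regular 24-gon of circumradius 5 (area = (24/2)·5.000²·sin(360°/24) = 77.65 mm²); Taking the union: the r=3.5 sphere lies entirely inside the r=5 cylinder at (0.5, 0.5), so the union is just the r=5 cylinder at (0.5, 0.5) — area = 77.65 mm²; (rotated 30° about Z; rotation is an isometry so areas/perimeters/island counts are preserved). Overall, the cross-section is a single solid region. Net area = 77.65 mm².

77.65 mm²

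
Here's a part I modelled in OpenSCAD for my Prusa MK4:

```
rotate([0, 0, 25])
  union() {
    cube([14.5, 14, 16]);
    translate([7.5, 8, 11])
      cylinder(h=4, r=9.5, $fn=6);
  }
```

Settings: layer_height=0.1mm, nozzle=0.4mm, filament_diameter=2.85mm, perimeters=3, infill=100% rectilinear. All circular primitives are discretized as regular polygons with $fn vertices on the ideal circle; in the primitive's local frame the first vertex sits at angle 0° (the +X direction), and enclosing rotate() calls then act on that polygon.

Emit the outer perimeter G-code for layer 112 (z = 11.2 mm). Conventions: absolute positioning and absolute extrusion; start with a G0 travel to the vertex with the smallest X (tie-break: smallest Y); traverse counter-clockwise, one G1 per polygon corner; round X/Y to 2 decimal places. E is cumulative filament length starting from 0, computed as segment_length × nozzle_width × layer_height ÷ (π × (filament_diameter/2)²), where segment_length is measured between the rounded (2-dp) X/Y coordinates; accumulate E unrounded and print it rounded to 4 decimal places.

G0 X-5.92 Y12.69 Z11.20
G1 X-4.84 Y10.39 E0.0159
G1 X-5.19 Y6.41 E0.0410
G1 X-1.92 Y4.11 E0.0661
G1 X0.00 Y0.00 E0.0945
G1 X2.37 Y1.11 E0.1109
G1 X2.59 Y0.96 E0.1126
G1 X11.20 Y4.97 E0.1721
G1 X11.22 Y5.23 E0.1738
G1 X13.14 Y6.13 E0.1871
G1 X11.59 Y9.45 E0.2100
G1 X12.03 Y14.43 E0.2414
G1 X7.93 Y17.30 E0.2728
G1 X7.22 Y18.82 E0.2833
G1 X6.35 Y18.41 E0.2893
G1 X4.24 Y19.88 E0.3054
G1 X-4.37 Y15.87 E0.3650
G1 X-4.59 Y13.31 E0.3811
G1 X-5.92 Y12.69 E0.3903

At z = 11.2 mm: the cube is present — its section is the full 14.5×14 rectangle; the cylinder at (7.5, 8): section is a regular 6-gon, circumradius r=9.5; Merging all regions: the regions partially overlap (shared area 190.51 mm²), so overlapping operands fuse into one piece — 1 connected region; (rotated 25° about Z; rotation is an isometry so areas/perimeters/island counts are preserved). The outline is a single polygon with 18 vertices. Extrusion per mm of travel: 0.4 × 0.1 / (π × 1.425²) = 0.006270. Accumulating E over each segment gives final E = 0.3903.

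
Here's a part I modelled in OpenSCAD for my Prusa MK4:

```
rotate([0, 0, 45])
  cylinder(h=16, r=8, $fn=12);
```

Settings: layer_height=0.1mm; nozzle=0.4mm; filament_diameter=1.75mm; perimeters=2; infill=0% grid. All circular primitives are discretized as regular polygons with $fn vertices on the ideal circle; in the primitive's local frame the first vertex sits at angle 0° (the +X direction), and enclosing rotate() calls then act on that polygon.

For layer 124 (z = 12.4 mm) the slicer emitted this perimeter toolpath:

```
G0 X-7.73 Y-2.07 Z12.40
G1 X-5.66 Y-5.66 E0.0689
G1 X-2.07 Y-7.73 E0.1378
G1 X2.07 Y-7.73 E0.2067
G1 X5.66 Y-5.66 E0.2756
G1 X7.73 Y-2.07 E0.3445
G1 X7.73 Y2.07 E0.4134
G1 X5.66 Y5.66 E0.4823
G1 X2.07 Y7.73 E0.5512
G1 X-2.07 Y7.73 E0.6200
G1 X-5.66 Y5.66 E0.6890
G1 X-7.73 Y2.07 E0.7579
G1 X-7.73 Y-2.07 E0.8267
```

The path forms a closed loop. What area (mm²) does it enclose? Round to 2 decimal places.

Apply the shoelace formula to the sequence of (X, Y) vertices; enclosed area = 192.15 mm².

192.15 mm²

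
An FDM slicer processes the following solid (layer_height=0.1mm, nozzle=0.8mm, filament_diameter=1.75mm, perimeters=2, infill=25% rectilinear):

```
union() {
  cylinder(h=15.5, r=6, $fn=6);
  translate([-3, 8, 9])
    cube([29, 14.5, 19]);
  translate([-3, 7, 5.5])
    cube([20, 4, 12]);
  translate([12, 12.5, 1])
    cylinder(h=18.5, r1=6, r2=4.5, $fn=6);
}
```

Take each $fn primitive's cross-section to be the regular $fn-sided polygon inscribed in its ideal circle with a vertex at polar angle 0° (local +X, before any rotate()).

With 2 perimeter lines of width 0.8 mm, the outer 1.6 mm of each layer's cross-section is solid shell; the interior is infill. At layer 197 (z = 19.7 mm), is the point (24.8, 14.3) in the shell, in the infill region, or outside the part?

At z = 19.7 mm: the cylinder is not intersected at this z (z outside [0, 15.5]); the cube at (-3, 8) is present — its section is the full 29×14.5 rectangle; the cube at (-3, 7) is absent (z outside [5.5, 17.5]); the cone at (12, 12.5) is absent (z outside [1, 19.5]); Merging all regions: only the 29×14.5 cube at (-3, 8) is present, so the union is just that shape — 1 connected region. Overall, the cross-section is a single solid region. The nearest boundary edge runs (26.00, 8.00)→(26.00, 22.50); distance from the point to it = 1.20 mm. The point is inside the cross-section, 1.20 mm from the nearest boundary — within the 1.6 mm shell band (2 × 0.8).

shell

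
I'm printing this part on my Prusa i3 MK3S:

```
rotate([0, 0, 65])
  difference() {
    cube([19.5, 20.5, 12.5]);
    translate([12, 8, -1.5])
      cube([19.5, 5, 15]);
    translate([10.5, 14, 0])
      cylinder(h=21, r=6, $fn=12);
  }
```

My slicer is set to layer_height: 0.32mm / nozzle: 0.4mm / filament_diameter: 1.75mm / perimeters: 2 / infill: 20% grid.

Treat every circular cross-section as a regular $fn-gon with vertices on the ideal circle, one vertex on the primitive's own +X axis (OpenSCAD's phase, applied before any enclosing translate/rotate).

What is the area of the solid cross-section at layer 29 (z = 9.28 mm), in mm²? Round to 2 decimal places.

268.19 mm²

At z = 9.28 mm: the 19.5×20.5 cube contributes its full rectangle (area 399.75 mm²); the 19.5×5 cube at (12, 8) contributes its full rectangle (area 97.50 mm²); the r=6 cylinder at (10.5, 14) contributes a regular 12-gon of circumradius 6 (area = (12/2)·6.000²·sin(360°/12) = 108.00 mm²); Subtracting the remaining from the first: starting from the 19.5×20.5 cube (399.75 mm²), the 19.5×5 cube at (12, 8) partially overlaps it — only the 37.50 mm² overlap (of its 97.50 mm²) is removed, clipping the outline; the r=6 cylinder at (10.5, 14) partially overlaps it — only the 94.06 mm² overlap (of its 108.00 mm²) is removed, clipping the outline — area = 268.19 mm²; (rotated 65° about Z; rotation is an isometry so areas/perimeters/island counts are preserved). Overall, the cross-section is a single solid region. Net area = 268.19 mm².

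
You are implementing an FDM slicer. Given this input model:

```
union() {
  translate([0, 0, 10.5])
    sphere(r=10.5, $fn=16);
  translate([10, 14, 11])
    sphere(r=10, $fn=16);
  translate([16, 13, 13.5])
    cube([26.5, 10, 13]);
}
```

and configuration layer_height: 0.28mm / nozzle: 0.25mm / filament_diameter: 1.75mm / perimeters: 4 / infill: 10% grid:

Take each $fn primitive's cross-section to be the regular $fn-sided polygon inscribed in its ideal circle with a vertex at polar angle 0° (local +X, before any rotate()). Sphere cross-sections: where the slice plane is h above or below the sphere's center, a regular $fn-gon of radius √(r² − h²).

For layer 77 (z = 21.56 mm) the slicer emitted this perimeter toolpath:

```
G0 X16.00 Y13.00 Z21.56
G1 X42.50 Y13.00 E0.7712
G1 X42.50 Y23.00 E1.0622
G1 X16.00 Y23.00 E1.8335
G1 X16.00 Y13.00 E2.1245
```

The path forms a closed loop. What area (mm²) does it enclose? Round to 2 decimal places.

265.00 mm²

Apply the shoelace formula to the sequence of (X, Y) vertices; enclosed area = 265.00 mm².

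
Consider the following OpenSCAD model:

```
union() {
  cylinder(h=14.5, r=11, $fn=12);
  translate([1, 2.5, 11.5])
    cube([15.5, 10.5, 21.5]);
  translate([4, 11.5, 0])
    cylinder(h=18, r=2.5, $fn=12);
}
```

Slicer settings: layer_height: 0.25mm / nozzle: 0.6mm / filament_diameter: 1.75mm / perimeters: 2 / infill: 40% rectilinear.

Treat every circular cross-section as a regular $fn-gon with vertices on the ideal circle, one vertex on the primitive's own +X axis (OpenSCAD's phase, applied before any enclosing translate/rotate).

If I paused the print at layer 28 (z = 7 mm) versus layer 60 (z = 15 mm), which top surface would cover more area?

Layer 28 (z = 7): the r=11 cylinder contributes a regular 12-gon of circumradius 11 (area = (12/2)·11.000²·sin(360°/12) = 363.00 mm²); the cube at (1, 2.5) does not reach this height (z outside [11.5, 33]); the r=2.5 cylinder at (4, 11.5) contributes a regular 12-gon of circumradius 2.5 (area = (12/2)·2.500²·sin(360°/12) = 18.75 mm²); Merging all regions: the regions partially overlap — summed areas 381.75 mm² minus the doubly-counted overlap 2.48 mm² gives 379.27 mm² — area = 379.27 mm². So its area = 379.27 mm². Layer 60 (z = 15): the cylinder is absent (z outside [0, 14.5]); the cube at (1, 2.5) is present — its section is the full 15.5×10.5 rectangle (area 162.75 mm²); the r=2.5 cylinder at (4, 11.5) gives a regular 12-gon of circumradius 2.5 (constant along its height) (area = (12/2)·2.500²·sin(360°/12) = 18.75 mm²); Merging all regions: the regions partially overlap — summed areas 181.50 mm² minus the doubly-counted overlap 16.23 mm² gives 165.27 mm² — area = 165.27 mm². So its area = 165.27 mm². Layer 28 is larger (379.27 vs 165.27 mm²).

layer 28 (z = 7 mm)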